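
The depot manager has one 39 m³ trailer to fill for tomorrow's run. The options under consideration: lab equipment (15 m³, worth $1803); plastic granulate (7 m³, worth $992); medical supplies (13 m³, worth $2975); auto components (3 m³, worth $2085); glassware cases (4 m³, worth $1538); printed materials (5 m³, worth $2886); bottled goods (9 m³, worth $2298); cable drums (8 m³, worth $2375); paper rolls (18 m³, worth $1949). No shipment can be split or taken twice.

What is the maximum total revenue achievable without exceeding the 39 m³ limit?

By revenue per m³: auto components 695.00, printed materials 577.20, glassware cases 384.50 lead.
Taking the top-ratio shipments first gives plastic granulate + auto components + glassware cases + printed materials + bottled goods + cable drums for 12174 (36 m³).
Dropping plastic granulate and glassware cases frees 11 m³; slotting in medical supplies (13 m³) lifts the total to 12619 at 38 m³.
Runner-up plastic granulate + auto components + glassware cases + printed materials + bottled goods + cable drums tops out at 12174.

12619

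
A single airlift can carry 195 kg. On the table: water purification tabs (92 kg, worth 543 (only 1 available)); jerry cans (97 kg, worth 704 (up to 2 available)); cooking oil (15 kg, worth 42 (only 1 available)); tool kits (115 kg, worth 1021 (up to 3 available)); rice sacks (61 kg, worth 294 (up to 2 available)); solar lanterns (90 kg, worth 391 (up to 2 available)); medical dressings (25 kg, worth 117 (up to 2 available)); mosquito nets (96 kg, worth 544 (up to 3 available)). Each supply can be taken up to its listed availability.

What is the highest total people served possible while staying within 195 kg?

1408

By people served per kg: tool kits 8.88, jerry cans 7.26, water purification tabs 5.90, mosquito nets 5.67 lead.
The ratio heuristic lands on cooking oil + tool kits + rice sacks (1357) but leaves 4 kg idle.
Dropping cooking oil and tool kits and rice sacks frees 191 kg; slotting in 2×jerry cans (194 kg) lifts the total to 1408 at 194 kg.
Nothing else within 195 kg beats 1408.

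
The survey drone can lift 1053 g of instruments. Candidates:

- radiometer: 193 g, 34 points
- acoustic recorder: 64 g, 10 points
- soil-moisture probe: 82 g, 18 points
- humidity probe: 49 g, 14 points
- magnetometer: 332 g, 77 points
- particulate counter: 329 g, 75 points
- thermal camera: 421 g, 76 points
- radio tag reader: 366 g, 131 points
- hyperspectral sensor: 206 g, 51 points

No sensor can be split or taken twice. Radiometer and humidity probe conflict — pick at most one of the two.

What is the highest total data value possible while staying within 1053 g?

291

Soil-moisture probe + humidity probe + magnetometer + radio tag reader + hyperspectral sensor uses 1035 of the 1053 g and totals 291.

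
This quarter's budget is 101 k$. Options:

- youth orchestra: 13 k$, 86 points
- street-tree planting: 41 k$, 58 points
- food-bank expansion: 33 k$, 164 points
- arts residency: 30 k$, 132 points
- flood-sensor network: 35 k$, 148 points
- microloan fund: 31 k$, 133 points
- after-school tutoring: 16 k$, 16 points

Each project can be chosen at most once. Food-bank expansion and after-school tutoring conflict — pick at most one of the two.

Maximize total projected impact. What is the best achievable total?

Best packing: food-bank expansion + flood-sensor network + microloan fund — 99 k$, 445 total.

445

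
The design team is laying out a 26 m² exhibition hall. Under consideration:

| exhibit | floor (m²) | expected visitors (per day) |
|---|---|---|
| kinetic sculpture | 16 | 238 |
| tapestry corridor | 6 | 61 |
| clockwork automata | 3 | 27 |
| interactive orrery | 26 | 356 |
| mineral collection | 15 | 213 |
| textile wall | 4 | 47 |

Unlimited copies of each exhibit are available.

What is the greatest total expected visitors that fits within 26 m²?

Ranking by ratio (expected visitors/m²): kinetic sculpture 14.88, mineral collection 14.20, interactive orrery 13.69, textile wall 11.75.
Greedy by ratio would take kinetic sculpture + 2×textile wall: 24 m² used, total 332.
Dropping kinetic sculpture and 2×textile wall frees 24 m²; slotting in interactive orrery (26 m²) lifts the total to 356 at 26 m².

356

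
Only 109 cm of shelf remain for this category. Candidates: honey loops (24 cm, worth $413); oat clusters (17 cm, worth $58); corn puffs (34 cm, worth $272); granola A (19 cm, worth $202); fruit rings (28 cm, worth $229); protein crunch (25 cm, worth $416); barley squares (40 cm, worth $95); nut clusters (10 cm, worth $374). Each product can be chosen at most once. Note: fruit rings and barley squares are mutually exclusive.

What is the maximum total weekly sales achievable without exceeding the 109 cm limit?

1634

By weekly sales per cm: nut clusters 37.40, honey loops 17.21, protein crunch 16.64, granola A 10.63 lead.
Honey loops + granola A + fruit rings + protein crunch + nut clusters uses 106 of the 109 cm and totals 1634.
Nothing else feasible within 109 cm beats 1634.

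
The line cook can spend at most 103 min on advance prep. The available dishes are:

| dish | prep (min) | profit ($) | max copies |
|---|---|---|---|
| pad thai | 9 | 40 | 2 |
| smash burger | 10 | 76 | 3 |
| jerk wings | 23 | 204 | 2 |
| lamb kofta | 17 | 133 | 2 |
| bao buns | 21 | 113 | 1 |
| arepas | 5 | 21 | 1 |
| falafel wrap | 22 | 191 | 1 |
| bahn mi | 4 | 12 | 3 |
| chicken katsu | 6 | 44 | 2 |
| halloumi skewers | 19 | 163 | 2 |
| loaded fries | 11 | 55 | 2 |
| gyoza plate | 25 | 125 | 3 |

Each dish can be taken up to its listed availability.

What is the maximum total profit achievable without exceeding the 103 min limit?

Density check — jerk wings 8.87, falafel wrap 8.68, halloumi skewers 8.58, lamb kofta 7.82 are the best per min.
The ratio ordering already packs tightly: smash burger + 2×jerk wings + falafel wrap + chicken katsu + halloumi skewers, 103 min, 882.
No other feasible combination exceeds 882.

882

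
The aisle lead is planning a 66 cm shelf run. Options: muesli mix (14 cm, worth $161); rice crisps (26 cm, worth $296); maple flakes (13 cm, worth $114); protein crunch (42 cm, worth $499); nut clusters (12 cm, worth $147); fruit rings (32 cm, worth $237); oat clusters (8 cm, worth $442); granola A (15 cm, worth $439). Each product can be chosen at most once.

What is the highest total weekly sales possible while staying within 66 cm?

1380

Greedy by ratio would take muesli mix + maple flakes + nut clusters + oat clusters + granola A: 62 cm used, total 1303.
Replace muesli mix and maple flakes and nut clusters with protein crunch: the trade gains 77 net, giving 1380 at 65 cm.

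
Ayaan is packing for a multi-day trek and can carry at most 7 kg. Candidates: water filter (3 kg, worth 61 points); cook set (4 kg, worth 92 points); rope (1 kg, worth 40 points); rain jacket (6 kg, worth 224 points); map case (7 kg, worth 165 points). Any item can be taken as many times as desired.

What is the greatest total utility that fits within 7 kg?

The ratio ordering already packs tightly: 7×rope, 7 kg, 280.

280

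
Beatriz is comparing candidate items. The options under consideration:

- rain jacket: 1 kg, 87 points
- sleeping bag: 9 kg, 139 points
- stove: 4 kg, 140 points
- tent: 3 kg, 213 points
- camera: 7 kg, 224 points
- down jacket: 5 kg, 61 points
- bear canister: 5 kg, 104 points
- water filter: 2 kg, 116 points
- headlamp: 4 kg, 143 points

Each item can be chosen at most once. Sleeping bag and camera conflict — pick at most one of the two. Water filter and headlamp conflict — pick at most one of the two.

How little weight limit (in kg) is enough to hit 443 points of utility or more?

8

Minimise kg subject to total utility ≥ 443.
Taking rain jacket + tent + headlamp gives 443 (≥ 443) for 8 kg.
Below 8 kg the best achievable stays under 443.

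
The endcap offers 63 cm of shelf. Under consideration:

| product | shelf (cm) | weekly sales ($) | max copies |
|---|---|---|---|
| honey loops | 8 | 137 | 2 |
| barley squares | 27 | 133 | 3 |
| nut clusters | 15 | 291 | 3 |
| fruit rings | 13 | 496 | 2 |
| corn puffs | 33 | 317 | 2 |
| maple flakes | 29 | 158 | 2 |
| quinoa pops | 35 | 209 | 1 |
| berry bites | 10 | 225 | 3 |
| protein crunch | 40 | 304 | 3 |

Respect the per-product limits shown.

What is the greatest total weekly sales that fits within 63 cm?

1733

Taking the top-ratio products first gives 2×fruit rings + 3×berry bites for 1667 (56 cm).
Replace berry bites with nut clusters: the trade gains 66 net, giving 1733 at 61 cm.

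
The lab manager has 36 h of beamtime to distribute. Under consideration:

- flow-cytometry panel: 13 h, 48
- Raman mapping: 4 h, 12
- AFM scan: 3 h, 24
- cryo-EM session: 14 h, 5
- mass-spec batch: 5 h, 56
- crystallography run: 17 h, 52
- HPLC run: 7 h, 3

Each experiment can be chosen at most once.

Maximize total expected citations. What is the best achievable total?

156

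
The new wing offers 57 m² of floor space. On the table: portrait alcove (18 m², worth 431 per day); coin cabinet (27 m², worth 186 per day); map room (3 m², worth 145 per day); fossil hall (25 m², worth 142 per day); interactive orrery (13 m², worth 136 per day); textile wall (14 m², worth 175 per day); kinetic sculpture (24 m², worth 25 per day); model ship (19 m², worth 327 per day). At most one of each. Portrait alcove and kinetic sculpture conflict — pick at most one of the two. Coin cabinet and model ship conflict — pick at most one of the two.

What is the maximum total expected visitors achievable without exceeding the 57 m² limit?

Ranking by ratio (expected visitors/m²): map room 48.33, portrait alcove 23.94, model ship 17.21, textile wall 12.50.
The ratio ordering already packs tightly: portrait alcove + map room + textile wall + model ship, 54 m², 1078.

1078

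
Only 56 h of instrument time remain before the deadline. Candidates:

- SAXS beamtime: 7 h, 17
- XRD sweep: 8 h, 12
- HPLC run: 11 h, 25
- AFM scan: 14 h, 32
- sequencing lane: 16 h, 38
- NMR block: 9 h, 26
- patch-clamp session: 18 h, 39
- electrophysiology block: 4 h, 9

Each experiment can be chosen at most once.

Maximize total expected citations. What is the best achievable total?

Greedy by ratio would take SAXS beamtime + AFM scan + sequencing lane + NMR block + electrophysiology block: 50 h used, total 122.
Replace SAXS beamtime and sequencing lane with HPLC run + patch-clamp session: the trade gains 9 net, giving 131 at 56 h.
That's the maximum — no swap from here does better than 131.

131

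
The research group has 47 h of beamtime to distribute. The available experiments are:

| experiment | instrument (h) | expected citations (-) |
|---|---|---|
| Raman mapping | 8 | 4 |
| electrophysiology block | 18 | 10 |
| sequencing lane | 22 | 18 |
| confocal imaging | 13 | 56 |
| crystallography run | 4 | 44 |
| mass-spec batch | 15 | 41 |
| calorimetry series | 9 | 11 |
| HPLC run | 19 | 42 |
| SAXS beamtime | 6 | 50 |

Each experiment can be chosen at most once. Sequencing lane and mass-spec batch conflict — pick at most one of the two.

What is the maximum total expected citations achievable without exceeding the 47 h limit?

202

Taking confocal imaging + crystallography run + mass-spec batch + calorimetry series + SAXS beamtime: 47 h used, 202 in expected citations.
That's the maximum — no feasible swap from here does better than 202.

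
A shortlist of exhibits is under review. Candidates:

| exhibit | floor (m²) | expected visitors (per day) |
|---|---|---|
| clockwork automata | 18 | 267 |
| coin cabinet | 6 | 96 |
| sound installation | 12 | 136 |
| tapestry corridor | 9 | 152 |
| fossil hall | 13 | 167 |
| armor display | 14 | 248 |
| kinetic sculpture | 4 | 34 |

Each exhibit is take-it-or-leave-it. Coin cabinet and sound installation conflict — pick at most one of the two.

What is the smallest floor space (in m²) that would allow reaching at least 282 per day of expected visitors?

Need the lightest bundle worth ≥ 282.
Taking armor display + kinetic sculpture gives 282 (≥ 282) for 18 m².
Any bundle with less than 18 m² falls short of 282.

18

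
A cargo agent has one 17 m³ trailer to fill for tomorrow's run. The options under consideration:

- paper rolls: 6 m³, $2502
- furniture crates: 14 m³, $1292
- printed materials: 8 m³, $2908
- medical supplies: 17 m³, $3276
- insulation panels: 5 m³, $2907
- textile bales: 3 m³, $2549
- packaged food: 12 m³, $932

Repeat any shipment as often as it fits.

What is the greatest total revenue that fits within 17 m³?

By revenue per m³: textile bales 849.67, insulation panels 581.40, paper rolls 417.00, printed materials 363.50 lead.
The ratio heuristic lands on 5×textile bales (12745) but leaves 2 m³ idle.
Dropping textile bales frees 3 m³; slotting in insulation panels (5 m³) lifts the total to 13103 at 17 m³.

13103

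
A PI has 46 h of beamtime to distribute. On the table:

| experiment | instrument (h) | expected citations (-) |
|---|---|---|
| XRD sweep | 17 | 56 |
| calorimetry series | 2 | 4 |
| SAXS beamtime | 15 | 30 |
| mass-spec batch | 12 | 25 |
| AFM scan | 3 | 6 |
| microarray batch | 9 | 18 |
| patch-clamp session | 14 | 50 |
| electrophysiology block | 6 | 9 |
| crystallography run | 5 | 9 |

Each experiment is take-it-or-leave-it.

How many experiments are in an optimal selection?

4

The maximum expected citations within 46 h is 137.
XRD sweep + mass-spec batch + AFM scan + patch-clamp session hits 137 at 46 h.
Every optimal selection uses 4 experiments.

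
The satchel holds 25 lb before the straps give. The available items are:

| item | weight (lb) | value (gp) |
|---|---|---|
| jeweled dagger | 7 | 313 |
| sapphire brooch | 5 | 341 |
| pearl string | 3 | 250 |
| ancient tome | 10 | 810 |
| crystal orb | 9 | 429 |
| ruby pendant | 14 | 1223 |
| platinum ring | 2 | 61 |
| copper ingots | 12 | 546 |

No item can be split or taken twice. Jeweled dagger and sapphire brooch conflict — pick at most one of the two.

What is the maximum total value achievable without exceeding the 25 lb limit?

2033

Taking the top-ratio items first gives sapphire brooch + pearl string + ruby pendant + platinum ring for 1875 (24 lb).
Replace sapphire brooch and pearl string and platinum ring with ancient tome: the trade gains 158 net, giving 2033 at 24 lb.
No other feasible combination exceeds 2033.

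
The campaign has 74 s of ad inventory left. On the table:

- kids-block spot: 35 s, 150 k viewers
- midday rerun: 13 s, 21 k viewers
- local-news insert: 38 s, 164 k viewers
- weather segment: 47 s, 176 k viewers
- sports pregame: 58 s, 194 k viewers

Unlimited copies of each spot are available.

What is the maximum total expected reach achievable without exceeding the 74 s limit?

314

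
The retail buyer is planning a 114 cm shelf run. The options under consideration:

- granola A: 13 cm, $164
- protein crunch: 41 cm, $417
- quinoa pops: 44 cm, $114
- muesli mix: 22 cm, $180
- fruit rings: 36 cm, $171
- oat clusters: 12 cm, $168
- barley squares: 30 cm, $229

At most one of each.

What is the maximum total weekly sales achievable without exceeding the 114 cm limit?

Ranking by ratio (weekly sales/cm): oat clusters 14.00, granola A 12.62, protein crunch 10.17.
The ratio heuristic lands on granola A + protein crunch + muesli mix + oat clusters (929) but leaves 26 cm idle.
The 13 cm tied up in granola A is better spent on barley squares — total rises to 994 (105 cm).
Next best is granola A + protein crunch + muesli mix + barley squares at 990 (106 cm) — short by 4.

994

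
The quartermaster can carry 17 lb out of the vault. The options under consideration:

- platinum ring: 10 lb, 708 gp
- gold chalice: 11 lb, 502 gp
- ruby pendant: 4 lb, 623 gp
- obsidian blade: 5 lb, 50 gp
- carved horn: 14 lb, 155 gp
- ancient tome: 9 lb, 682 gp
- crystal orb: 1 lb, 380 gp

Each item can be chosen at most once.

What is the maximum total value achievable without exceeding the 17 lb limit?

Density check — crystal orb 380.00, ruby pendant 155.75, ancient tome 75.78 are the best per lb.
Taking the top-ratio items first gives ruby pendant + ancient tome + crystal orb for 1685 (14 lb).
Dropping ancient tome frees 9 lb; slotting in platinum ring (10 lb) lifts the total to 1711 at 15 lb.
Runner-up ruby pendant + ancient tome + crystal orb tops out at 1685.

1711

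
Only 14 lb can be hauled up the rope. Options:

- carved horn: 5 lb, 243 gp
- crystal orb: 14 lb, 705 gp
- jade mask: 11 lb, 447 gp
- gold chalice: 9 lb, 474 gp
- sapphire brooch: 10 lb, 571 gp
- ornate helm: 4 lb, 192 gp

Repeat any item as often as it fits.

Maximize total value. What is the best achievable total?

763

Ranking by ratio (value/lb): sapphire brooch 57.10, gold chalice 52.67, crystal orb 50.36, carved horn 48.60.
Taking sapphire brooch + ornate helm: 14 lb used, 763 in value.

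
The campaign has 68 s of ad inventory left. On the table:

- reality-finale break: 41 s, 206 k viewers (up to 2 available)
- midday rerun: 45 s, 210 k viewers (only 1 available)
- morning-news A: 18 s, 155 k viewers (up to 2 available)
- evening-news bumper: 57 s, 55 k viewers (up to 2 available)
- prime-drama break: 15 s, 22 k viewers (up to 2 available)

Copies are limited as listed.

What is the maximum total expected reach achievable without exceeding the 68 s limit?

365

Ranking by ratio (expected reach/s): morning-news A 8.61, reality-finale break 5.02, midday rerun 4.67.
A density-first pass picks 2×morning-news A + 2×prime-drama break — 354 at 66 s.
Dropping morning-news A and 2×prime-drama break frees 48 s; slotting in midday rerun (45 s) lifts the total to 365 at 63 s.
Nothing else within 68 s beats 365.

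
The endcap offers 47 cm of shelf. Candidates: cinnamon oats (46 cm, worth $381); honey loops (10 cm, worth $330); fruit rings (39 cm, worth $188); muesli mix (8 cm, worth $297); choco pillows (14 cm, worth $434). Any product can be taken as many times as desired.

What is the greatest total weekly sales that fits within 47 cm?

1622

Filling by ratio: 5×muesli mix for 1485, with 7 cm left unused.
The 8 cm tied up in muesli mix is better spent on choco pillows — total rises to 1622 (46 cm).
The spare 1 cm is too small for any remaining product, and no exchange beats 1622.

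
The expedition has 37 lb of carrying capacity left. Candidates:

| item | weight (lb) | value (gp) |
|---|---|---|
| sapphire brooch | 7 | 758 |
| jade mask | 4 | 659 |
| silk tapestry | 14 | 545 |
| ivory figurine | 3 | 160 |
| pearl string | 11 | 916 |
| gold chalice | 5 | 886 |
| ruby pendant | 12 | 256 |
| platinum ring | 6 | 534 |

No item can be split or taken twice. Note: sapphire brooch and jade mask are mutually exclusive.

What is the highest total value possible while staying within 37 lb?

3254

Sapphire brooch + ivory figurine + pearl string + gold chalice + platinum ring uses 32 of the 37 lb and totals 3254.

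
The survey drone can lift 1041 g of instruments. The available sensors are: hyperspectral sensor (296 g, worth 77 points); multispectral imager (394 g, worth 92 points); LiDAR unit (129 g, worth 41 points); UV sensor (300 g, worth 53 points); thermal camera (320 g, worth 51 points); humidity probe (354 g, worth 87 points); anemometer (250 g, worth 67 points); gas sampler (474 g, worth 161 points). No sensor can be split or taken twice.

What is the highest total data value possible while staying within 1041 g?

305

Greedy by ratio would take LiDAR unit + anemometer + gas sampler: 853 g used, total 269.
Replace LiDAR unit with hyperspectral sensor: the trade gains 36 net, giving 305 at 1020 g.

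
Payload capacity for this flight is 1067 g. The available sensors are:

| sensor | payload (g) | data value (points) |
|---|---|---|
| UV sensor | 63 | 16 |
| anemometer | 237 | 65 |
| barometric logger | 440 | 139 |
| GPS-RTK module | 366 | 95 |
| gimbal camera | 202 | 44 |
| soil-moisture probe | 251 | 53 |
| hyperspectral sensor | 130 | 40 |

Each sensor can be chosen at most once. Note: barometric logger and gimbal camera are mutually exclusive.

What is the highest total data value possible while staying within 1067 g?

By data value per g: barometric logger 0.32, hyperspectral sensor 0.31, anemometer 0.27 lead.
Filling by ratio: UV sensor + anemometer + barometric logger + hyperspectral sensor for 260, with 197 g left unused.
Dropping UV sensor and hyperspectral sensor frees 193 g; slotting in GPS-RTK module (366 g) lifts the total to 299 at 1043 g.

299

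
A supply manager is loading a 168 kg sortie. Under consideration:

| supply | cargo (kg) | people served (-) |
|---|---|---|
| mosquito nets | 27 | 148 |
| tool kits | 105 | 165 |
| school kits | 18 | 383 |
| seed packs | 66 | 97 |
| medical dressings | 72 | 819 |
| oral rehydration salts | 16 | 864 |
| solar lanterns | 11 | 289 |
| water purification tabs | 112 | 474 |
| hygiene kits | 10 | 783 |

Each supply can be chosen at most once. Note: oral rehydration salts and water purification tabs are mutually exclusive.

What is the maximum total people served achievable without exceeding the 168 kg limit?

3286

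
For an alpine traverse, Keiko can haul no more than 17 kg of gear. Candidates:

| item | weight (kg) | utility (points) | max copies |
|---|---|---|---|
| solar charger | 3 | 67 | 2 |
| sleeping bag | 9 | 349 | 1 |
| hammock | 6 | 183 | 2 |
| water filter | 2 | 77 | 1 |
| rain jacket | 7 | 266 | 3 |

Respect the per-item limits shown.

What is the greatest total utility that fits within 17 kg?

A density-first pass picks sleeping bag + hammock + water filter — 609 at 17 kg.
Replace hammock and water filter with rain jacket: the trade gains 6 net, giving 615 at 16 kg.
Every other selection either busts 17 kg or exceeds an availability limit or fails to beat 615.

615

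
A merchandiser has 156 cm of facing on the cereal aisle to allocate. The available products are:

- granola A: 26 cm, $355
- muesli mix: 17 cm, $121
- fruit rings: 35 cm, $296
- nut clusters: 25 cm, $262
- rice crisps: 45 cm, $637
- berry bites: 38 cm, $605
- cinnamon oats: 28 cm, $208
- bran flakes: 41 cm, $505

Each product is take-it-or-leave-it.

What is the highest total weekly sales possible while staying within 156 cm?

Density check — berry bites 15.92, rice crisps 14.16, granola A 13.65, bran flakes 12.32 are the best per cm.
The ratio ordering already packs tightly: granola A + rice crisps + berry bites + bran flakes, 150 cm, 2102.

2102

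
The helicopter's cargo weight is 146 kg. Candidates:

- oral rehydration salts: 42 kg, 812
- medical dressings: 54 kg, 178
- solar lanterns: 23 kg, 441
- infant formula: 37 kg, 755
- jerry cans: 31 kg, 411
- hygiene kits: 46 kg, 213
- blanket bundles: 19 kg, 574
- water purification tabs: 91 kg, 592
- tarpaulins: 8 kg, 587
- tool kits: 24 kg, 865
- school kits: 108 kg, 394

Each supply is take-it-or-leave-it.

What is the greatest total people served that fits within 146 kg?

Greedy by ratio would take oral rehydration salts + infant formula + blanket bundles + tarpaulins + tool kits: 130 kg used, total 3593.
The 42 kg tied up in oral rehydration salts is better spent on solar lanterns + jerry cans — total rises to 3633 (142 kg).

3633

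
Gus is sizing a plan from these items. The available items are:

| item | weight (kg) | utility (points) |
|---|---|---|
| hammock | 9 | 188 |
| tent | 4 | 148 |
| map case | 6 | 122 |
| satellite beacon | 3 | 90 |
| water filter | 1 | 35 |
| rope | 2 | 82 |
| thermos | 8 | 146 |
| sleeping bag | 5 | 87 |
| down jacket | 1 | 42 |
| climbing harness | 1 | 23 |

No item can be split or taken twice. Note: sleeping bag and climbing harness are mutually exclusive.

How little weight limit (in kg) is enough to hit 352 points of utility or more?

10

Minimise kg subject to total utility ≥ 352.
tent + satellite beacon + water filter + rope: 355 utility at 10 kg.
Below 10 kg the best achievable stays under 352.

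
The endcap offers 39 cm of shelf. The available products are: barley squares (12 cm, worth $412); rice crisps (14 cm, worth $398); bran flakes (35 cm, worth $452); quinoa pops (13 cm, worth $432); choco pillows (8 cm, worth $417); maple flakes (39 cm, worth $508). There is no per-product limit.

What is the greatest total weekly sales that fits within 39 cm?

1683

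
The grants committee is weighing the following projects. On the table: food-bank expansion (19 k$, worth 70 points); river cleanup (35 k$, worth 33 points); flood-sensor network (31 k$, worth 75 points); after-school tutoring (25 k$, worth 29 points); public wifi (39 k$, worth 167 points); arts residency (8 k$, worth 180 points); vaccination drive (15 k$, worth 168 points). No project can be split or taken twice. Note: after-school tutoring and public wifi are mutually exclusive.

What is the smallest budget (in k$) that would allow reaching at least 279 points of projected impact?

Need the lightest bundle worth ≥ 279.
arts residency + vaccination drive: 348 projected impact at 23 k$.
Below 23 k$ the best achievable stays under 279.

23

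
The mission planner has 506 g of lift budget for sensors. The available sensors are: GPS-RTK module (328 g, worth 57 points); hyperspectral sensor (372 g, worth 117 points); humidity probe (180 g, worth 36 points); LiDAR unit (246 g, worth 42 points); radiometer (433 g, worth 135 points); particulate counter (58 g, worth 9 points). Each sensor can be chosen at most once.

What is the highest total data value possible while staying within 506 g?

144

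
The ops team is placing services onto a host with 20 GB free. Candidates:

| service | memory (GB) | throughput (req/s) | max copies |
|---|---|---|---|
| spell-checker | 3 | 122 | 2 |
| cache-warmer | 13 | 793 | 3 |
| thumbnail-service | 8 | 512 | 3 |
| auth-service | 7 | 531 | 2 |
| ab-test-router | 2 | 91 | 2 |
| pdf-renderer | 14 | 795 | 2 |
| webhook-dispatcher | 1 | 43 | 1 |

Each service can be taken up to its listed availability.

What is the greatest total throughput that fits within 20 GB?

Density check — auth-service 75.86, thumbnail-service 64.00, cache-warmer 61.00, pdf-renderer 56.79 are the best per GB.
Taking the top-ratio services first gives 2×auth-service + 2×ab-test-router + webhook-dispatcher for 1287 (19 GB).
Replace auth-service and 2×ab-test-router and webhook-dispatcher with cache-warmer: the trade gains 37 net, giving 1324 at 20 GB.
That's the maximum — no swap from here does better than 1324.

1324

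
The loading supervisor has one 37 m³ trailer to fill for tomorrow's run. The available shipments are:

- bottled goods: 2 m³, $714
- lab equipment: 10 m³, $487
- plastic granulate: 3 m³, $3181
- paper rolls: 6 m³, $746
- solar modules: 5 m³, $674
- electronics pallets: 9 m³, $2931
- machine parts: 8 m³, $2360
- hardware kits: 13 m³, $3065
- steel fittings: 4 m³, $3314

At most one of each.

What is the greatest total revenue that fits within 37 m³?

14851

Greedy by ratio would take bottled goods + plastic granulate + paper rolls + solar modules + electronics pallets + machine parts + steel fittings: 37 m³ used, total 13920.
Replace bottled goods and paper rolls and solar modules with hardware kits: the trade gains 931 net, giving 14851 at 37 m³.
The closest alternative, bottled goods + plastic granulate + paper rolls + electronics pallets + hardware kits + steel fittings, reaches only 13951.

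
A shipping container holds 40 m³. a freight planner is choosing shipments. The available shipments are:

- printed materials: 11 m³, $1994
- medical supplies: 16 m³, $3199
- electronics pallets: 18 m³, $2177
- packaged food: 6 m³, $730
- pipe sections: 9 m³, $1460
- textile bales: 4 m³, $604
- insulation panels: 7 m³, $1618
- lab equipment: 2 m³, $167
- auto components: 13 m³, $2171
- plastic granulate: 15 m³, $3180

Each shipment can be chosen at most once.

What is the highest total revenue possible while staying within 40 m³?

8164

Density check — insulation panels 231.14, plastic granulate 212.00, medical supplies 199.94, printed materials 181.27 are the best per m³.
Best packing: medical supplies + insulation panels + lab equipment + plastic granulate — 40 m³, 8164 total.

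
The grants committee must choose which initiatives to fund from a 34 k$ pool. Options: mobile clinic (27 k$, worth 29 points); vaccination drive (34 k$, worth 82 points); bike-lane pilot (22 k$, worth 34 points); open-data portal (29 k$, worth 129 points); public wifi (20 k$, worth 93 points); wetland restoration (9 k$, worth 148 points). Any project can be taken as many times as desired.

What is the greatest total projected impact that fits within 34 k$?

By projected impact per k$: wetland restoration 16.44, public wifi 4.65, open-data portal 4.45, vaccination drive 2.41 lead.
Best packing: 3×wetland restoration — 27 k$, 444 total.

444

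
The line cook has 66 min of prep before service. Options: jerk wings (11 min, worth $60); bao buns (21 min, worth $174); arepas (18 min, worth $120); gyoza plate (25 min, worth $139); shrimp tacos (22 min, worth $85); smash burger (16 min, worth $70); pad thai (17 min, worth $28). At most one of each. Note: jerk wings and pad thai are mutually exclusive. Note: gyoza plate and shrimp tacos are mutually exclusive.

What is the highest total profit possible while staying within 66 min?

Taking bao buns + arepas + gyoza plate: 64 min used, 433 in profit.
The closest alternative, jerk wings + bao buns + arepas + smash burger, reaches only 424.

433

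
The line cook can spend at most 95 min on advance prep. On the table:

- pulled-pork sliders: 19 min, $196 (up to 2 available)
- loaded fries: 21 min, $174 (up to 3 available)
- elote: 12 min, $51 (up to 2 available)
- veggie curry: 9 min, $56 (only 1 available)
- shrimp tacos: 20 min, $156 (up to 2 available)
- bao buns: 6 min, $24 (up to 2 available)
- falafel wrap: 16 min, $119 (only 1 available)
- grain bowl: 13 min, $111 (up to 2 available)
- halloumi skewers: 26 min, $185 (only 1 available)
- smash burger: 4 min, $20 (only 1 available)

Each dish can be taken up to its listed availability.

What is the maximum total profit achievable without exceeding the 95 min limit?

Filling by ratio: 2×pulled-pork sliders + loaded fries + veggie curry + 2×grain bowl for 844, with 1 min left unused.
The 22 min tied up in veggie curry and grain bowl is better spent on loaded fries — total rises to 851 (93 min).
No other feasible combination exceeds 851.

851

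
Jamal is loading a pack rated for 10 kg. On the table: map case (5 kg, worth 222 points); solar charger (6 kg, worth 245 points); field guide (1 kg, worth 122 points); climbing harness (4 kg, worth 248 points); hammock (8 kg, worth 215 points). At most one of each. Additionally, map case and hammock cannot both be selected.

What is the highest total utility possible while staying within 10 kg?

Taking map case + field guide + climbing harness: 10 kg used, 592 in utility.
The closest alternative, solar charger + climbing harness, reaches only 493.

592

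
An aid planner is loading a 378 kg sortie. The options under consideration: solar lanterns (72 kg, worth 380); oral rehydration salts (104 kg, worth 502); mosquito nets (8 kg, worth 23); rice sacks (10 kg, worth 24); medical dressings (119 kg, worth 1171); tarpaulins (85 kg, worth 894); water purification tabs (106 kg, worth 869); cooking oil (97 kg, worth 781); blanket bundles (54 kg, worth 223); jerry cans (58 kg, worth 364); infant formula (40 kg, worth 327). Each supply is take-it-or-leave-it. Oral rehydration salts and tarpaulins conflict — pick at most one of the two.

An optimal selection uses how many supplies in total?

5

Best achievable people served is 3322.
For example rice sacks + medical dressings + tarpaulins + water purification tabs + jerry cans achieves it, using 378 kg.
All optima have 5 supplies.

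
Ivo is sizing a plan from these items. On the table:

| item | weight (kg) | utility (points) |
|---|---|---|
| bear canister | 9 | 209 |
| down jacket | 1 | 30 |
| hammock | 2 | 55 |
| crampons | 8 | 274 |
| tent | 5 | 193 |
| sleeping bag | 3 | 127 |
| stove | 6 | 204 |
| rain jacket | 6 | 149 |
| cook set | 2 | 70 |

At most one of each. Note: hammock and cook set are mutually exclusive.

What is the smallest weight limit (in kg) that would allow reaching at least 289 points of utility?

8

Minimise kg subject to total utility ≥ 289.
tent + sleeping bag reaches 320 using 8 kg.
Any bundle with less than 8 kg falls short of 289.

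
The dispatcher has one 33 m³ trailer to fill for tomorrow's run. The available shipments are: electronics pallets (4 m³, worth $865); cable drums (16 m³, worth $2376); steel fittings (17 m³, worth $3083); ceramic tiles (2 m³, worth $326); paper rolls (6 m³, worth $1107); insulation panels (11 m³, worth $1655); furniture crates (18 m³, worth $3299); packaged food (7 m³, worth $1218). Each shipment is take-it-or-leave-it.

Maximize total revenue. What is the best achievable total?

5950

Density check — electronics pallets 216.25, paper rolls 184.50, furniture crates 183.28, steel fittings 181.35 are the best per m³.
A density-first pass picks electronics pallets + ceramic tiles + paper rolls + furniture crates — 5597 at 30 m³.
Replace electronics pallets with packaged food: the trade gains 353 net, giving 5950 at 33 m³.
The closest alternative, electronics pallets + insulation panels + furniture crates, reaches only 5819.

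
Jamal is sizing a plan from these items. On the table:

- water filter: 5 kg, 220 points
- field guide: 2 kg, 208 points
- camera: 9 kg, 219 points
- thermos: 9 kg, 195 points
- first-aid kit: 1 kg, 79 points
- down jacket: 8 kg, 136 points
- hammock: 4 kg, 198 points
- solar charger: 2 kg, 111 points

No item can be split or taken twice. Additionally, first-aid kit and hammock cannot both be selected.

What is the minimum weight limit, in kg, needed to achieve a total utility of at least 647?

Look for the lowest-weight combination reaching 647.
Taking water filter + field guide + hammock + solar charger gives 737 (≥ 647) for 13 kg.
Any bundle with less than 13 kg falls short of 647.

13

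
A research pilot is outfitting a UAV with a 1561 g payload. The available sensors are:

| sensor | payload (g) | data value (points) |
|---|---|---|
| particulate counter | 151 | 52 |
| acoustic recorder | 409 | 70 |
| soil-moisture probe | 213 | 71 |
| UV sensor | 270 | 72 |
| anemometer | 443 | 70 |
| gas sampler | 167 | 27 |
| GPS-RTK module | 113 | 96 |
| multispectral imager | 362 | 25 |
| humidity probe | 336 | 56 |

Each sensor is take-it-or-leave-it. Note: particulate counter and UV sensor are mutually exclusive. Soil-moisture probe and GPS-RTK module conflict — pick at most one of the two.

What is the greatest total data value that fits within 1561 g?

Particulate counter + acoustic recorder + anemometer + GPS-RTK module + humidity probe uses 1452 of the 1561 g and totals 344.
That's the maximum — no feasible swap from here does better than 344.

344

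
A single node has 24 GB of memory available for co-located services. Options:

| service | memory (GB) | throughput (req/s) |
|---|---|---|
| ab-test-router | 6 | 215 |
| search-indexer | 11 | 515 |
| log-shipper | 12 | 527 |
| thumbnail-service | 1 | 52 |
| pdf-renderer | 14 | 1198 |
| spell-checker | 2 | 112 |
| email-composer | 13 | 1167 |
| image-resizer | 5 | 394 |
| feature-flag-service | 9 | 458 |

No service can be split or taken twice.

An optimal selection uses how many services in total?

3

Optimal total is 1776.
For example ab-test-router + email-composer + image-resizer achieves it, using 24 GB.
Any selection reaching 1776 contains exactly 3 services.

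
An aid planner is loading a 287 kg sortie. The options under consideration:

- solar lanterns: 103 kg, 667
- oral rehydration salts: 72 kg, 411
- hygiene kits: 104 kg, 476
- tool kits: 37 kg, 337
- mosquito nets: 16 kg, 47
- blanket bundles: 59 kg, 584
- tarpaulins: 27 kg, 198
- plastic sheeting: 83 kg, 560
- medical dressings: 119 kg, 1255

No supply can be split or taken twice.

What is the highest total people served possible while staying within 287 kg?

A density-first pass picks tool kits + mosquito nets + blanket bundles + tarpaulins + medical dressings — 2421 at 258 kg.
Dropping mosquito nets and tarpaulins frees 43 kg; slotting in oral rehydration salts (72 kg) lifts the total to 2587 at 287 kg.
That's the maximum — no swap from here does better than 2587.

2587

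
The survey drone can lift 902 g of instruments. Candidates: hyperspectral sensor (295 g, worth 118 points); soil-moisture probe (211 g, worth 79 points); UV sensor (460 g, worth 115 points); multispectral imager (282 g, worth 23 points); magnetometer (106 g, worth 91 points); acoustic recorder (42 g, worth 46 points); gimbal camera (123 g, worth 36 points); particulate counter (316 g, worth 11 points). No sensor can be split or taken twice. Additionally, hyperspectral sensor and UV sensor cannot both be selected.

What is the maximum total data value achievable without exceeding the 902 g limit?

370

Density check — acoustic recorder 1.10, magnetometer 0.86, hyperspectral sensor 0.40, soil-moisture probe 0.37 are the best per g.
Taking hyperspectral sensor + soil-moisture probe + magnetometer + acoustic recorder + gimbal camera: 777 g used, 370 in data value.
Next best is hyperspectral sensor + soil-moisture probe + magnetometer + acoustic recorder at 334 (654 g) — short by 36.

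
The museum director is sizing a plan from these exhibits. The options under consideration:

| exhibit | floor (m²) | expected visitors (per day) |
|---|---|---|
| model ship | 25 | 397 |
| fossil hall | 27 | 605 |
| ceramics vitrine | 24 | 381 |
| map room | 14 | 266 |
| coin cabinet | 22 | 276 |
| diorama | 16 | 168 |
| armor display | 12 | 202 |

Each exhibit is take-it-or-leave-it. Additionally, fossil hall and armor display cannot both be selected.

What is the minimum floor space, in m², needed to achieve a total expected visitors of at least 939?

Need the lightest bundle worth ≥ 939.
Taking fossil hall + ceramics vitrine gives 986 (≥ 939) for 51 m².
Any bundle with less than 51 m² falls short of 939.

51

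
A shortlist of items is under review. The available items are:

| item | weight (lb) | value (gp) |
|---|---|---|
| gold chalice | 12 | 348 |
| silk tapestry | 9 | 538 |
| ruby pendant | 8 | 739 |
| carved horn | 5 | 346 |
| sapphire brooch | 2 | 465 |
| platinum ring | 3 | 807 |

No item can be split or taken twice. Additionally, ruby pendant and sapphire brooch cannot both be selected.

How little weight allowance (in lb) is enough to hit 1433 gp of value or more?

Look for the lowest-weight combination reaching 1433.
carved horn + sapphire brooch + platinum ring reaches 1618 using 10 lb.
Any bundle with less than 10 lb falls short of 1433.

10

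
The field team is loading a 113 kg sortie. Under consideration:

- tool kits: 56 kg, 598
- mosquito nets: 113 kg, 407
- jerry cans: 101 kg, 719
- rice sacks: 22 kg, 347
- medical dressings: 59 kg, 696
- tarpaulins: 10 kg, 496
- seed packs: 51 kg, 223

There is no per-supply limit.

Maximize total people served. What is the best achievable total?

5456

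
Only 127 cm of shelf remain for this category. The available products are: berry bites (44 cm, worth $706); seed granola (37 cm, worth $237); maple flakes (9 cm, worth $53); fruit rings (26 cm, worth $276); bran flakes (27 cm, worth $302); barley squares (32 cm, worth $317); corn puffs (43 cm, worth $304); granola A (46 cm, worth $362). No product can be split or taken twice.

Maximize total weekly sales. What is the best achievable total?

By weekly sales per cm: berry bites 16.05, bran flakes 11.19, fruit rings 10.62, barley squares 9.91 lead.
A density-first pass picks berry bites + maple flakes + fruit rings + bran flakes — 1337 at 106 cm.
The 26 cm tied up in fruit rings is better spent on granola A — total rises to 1423 (126 cm).
That's the maximum — no swap from here does better than 1423.

1423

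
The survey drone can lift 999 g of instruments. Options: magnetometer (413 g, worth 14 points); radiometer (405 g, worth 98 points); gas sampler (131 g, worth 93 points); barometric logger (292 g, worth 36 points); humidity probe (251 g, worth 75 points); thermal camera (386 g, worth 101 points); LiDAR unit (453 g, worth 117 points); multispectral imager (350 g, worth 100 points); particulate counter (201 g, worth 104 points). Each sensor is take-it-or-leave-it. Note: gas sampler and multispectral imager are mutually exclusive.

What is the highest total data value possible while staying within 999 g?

Taking gas sampler + humidity probe + thermal camera + particulate counter: 969 g used, 373 in data value.
Every other selection either busts 999 g or breaks a pairing rule or fails to beat 373.

373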